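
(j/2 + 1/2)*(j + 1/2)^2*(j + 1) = j^4/2 + 3*j^3/2 + 13*j^2/8 + 3*j/4 + 1/8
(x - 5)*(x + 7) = x^2 + 2*x - 35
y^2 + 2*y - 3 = (y - 1)*(y + 3)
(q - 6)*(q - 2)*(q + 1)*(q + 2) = q^4 - 5*q^3 - 10*q^2 + 20*q + 24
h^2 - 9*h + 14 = (h - 7)*(h - 2)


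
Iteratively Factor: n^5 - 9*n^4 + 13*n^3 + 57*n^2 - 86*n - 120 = (n + 2)*(n^4 - 11*n^3 + 35*n^2 - 13*n - 60) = (n - 4)*(n + 2)*(n^3 - 7*n^2 + 7*n + 15) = (n - 4)*(n + 1)*(n + 2)*(n^2 - 8*n + 15) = (n - 4)*(n - 3)*(n + 1)*(n + 2)*(n - 5)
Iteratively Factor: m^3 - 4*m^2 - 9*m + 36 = (m + 3)*(m^2 - 7*m + 12) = (m - 3)*(m + 3)*(m - 4)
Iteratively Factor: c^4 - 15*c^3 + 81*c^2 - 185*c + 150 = (c - 5)*(c^3 - 10*c^2 + 31*c - 30) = (c - 5)^2*(c^2 - 5*c + 6) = (c - 5)^2*(c - 3)*(c - 2)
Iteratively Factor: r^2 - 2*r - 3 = (r + 1)*(r - 3)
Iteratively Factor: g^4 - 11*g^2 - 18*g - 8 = (g + 1)*(g^3 - g^2 - 10*g - 8) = (g + 1)^2*(g^2 - 2*g - 8) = (g + 1)^2*(g + 2)*(g - 4)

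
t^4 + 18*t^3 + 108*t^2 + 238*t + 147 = (t + 1)*(t + 3)*(t + 7)^2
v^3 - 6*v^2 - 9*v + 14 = (v - 7)*(v - 1)*(v + 2)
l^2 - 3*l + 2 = (l - 2)*(l - 1)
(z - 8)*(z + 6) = z^2 - 2*z - 48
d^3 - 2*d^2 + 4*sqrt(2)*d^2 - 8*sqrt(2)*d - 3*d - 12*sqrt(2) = (d - 3)*(d + 1)*(d + 4*sqrt(2))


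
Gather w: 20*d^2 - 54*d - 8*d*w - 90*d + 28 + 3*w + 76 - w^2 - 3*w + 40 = 20*d^2 - 8*d*w - 144*d - w^2 + 144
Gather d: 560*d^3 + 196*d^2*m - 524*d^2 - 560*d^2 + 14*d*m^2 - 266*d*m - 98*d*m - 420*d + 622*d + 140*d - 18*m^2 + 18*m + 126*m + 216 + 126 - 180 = 560*d^3 + d^2*(196*m - 1084) + d*(14*m^2 - 364*m + 342) - 18*m^2 + 144*m + 162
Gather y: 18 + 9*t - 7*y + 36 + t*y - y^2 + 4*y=9*t - y^2 + y*(t - 3) + 54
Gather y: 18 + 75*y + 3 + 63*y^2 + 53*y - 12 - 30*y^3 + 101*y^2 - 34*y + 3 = -30*y^3 + 164*y^2 + 94*y + 12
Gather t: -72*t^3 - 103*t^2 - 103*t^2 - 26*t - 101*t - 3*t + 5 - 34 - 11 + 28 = -72*t^3 - 206*t^2 - 130*t - 12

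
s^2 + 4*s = s*(s + 4)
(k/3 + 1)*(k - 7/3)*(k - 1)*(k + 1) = k^4/3 + 2*k^3/9 - 8*k^2/3 - 2*k/9 + 7/3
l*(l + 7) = l^2 + 7*l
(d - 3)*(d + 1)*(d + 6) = d^3 + 4*d^2 - 15*d - 18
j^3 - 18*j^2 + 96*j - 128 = (j - 8)^2*(j - 2)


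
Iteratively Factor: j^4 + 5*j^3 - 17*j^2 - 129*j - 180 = (j + 4)*(j^3 + j^2 - 21*j - 45) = (j + 3)*(j + 4)*(j^2 - 2*j - 15) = (j + 3)^2*(j + 4)*(j - 5)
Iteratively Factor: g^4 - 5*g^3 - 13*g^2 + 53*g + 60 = (g - 5)*(g^3 - 13*g - 12) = (g - 5)*(g - 4)*(g^2 + 4*g + 3) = (g - 5)*(g - 4)*(g + 1)*(g + 3)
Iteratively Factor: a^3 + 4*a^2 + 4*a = (a + 2)*(a^2 + 2*a) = (a + 2)^2*(a)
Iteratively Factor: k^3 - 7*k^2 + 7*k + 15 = (k + 1)*(k^2 - 8*k + 15) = (k - 3)*(k + 1)*(k - 5)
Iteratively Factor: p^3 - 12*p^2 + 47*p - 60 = (p - 4)*(p^2 - 8*p + 15) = (p - 4)*(p - 3)*(p - 5)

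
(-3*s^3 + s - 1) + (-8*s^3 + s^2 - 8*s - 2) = -11*s^3 + s^2 - 7*s - 3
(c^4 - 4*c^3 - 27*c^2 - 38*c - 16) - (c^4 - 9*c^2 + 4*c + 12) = -4*c^3 - 18*c^2 - 42*c - 28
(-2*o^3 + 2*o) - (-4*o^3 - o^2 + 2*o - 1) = 2*o^3 + o^2 + 1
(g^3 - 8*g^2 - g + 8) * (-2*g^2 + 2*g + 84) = -2*g^5 + 18*g^4 + 70*g^3 - 690*g^2 - 68*g + 672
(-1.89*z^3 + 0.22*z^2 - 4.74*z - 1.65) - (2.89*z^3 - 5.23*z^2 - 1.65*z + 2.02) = -4.78*z^3 + 5.45*z^2 - 3.09*z - 3.67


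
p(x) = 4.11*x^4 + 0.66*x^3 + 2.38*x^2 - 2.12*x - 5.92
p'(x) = 16.44*x^3 + 1.98*x^2 + 4.76*x - 2.12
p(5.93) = 5285.13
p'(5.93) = 3523.93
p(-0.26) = -5.20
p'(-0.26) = -3.51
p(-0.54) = -3.84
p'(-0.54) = -6.70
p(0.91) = -2.56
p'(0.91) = 16.24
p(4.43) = 1671.69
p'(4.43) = 1487.09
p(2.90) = 314.74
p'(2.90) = 429.29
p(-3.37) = 533.10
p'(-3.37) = -624.88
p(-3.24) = 456.41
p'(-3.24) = -555.92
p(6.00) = 5536.16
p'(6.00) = 3648.76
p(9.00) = 27614.63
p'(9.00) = 12185.86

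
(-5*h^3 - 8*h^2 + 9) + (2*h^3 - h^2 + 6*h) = -3*h^3 - 9*h^2 + 6*h + 9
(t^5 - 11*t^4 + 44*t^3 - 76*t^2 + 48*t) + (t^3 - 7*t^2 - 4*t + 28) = t^5 - 11*t^4 + 45*t^3 - 83*t^2 + 44*t + 28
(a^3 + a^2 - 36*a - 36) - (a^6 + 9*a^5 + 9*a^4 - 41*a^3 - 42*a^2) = -a^6 - 9*a^5 - 9*a^4 + 42*a^3 + 43*a^2 - 36*a - 36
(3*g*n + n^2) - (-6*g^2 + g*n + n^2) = 6*g^2 + 2*g*n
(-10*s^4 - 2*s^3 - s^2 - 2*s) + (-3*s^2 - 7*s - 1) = -10*s^4 - 2*s^3 - 4*s^2 - 9*s - 1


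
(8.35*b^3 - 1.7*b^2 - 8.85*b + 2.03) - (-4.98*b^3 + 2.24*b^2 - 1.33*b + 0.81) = 13.33*b^3 - 3.94*b^2 - 7.52*b + 1.22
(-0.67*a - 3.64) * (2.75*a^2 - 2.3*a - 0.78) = -1.8425*a^3 - 8.469*a^2 + 8.8946*a + 2.8392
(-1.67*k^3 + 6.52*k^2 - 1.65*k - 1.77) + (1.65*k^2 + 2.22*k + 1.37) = -1.67*k^3 + 8.17*k^2 + 0.57*k - 0.4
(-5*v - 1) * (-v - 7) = 5*v^2 + 36*v + 7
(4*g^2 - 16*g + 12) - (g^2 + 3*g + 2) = 3*g^2 - 19*g + 10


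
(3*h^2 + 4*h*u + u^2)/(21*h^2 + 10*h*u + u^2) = (h + u)/(7*h + u)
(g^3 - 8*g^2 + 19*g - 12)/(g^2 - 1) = (g^2 - 7*g + 12)/(g + 1)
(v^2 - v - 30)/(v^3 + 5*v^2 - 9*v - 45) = (v - 6)/(v^2 - 9)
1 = 1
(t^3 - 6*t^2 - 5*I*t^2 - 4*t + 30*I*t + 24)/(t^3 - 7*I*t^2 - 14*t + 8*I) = (t - 6)/(t - 2*I)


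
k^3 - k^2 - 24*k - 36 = (k - 6)*(k + 2)*(k + 3)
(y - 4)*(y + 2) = y^2 - 2*y - 8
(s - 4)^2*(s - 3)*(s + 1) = s^4 - 10*s^3 + 29*s^2 - 8*s - 48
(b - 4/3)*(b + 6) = b^2 + 14*b/3 - 8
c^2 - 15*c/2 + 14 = (c - 4)*(c - 7/2)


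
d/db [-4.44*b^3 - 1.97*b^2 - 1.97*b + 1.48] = -13.32*b^2 - 3.94*b - 1.97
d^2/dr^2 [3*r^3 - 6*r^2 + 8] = 18*r - 12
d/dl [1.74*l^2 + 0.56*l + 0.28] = 3.48*l + 0.56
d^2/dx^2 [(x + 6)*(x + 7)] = 2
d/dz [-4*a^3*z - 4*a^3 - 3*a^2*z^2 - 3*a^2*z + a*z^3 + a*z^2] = a*(-4*a^2 - 6*a*z - 3*a + 3*z^2 + 2*z)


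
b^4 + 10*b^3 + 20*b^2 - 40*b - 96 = (b - 2)*(b + 2)*(b + 4)*(b + 6)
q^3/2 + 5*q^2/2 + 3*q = q*(q/2 + 1)*(q + 3)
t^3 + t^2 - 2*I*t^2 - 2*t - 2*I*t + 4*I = (t - 1)*(t + 2)*(t - 2*I)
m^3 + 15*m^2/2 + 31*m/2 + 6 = (m + 1/2)*(m + 3)*(m + 4)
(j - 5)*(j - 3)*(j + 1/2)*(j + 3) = j^4 - 9*j^3/2 - 23*j^2/2 + 81*j/2 + 45/2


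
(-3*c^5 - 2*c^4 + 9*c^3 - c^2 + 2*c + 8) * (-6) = 18*c^5 + 12*c^4 - 54*c^3 + 6*c^2 - 12*c - 48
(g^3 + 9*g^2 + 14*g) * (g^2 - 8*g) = g^5 + g^4 - 58*g^3 - 112*g^2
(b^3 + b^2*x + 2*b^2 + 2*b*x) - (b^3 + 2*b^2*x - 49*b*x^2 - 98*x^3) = -b^2*x + 2*b^2 + 49*b*x^2 + 2*b*x + 98*x^3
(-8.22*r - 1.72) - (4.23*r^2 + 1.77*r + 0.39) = -4.23*r^2 - 9.99*r - 2.11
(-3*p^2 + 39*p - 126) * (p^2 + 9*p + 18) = -3*p^4 + 12*p^3 + 171*p^2 - 432*p - 2268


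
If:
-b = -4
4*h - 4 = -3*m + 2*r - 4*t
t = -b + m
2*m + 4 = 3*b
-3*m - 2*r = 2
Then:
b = 4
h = -11/2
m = 4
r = -7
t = 0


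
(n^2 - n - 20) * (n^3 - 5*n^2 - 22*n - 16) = n^5 - 6*n^4 - 37*n^3 + 106*n^2 + 456*n + 320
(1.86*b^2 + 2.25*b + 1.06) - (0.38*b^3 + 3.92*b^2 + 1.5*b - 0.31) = -0.38*b^3 - 2.06*b^2 + 0.75*b + 1.37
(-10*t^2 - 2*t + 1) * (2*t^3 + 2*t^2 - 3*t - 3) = -20*t^5 - 24*t^4 + 28*t^3 + 38*t^2 + 3*t - 3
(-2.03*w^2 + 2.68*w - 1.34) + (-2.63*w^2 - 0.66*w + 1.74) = -4.66*w^2 + 2.02*w + 0.4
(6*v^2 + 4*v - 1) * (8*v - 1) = 48*v^3 + 26*v^2 - 12*v + 1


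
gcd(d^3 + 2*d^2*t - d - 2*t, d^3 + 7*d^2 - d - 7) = d^2 - 1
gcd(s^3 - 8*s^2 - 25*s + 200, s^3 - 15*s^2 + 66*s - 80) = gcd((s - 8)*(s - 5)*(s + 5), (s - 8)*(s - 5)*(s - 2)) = s^2 - 13*s + 40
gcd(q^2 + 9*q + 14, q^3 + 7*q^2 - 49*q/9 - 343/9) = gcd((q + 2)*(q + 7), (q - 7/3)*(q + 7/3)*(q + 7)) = q + 7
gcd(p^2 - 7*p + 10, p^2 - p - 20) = p - 5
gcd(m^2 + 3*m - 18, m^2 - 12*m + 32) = 1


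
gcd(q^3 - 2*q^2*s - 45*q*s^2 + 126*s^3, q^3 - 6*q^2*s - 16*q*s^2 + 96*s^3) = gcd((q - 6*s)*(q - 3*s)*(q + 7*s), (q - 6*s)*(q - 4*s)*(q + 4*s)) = q - 6*s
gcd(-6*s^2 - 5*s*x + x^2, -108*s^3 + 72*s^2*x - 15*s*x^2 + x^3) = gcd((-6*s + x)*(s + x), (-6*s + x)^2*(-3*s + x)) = -6*s + x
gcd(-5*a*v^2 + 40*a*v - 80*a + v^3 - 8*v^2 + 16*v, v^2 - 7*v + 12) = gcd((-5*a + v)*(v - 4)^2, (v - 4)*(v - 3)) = v - 4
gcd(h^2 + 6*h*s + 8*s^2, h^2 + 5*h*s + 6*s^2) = h + 2*s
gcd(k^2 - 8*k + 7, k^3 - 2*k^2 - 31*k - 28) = k - 7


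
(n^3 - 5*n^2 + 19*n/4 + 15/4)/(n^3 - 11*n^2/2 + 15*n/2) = (n + 1/2)/n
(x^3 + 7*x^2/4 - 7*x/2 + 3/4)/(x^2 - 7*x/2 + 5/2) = (4*x^2 + 11*x - 3)/(2*(2*x - 5))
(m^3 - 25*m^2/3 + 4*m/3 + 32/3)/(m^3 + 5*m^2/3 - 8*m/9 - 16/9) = 3*(3*m^3 - 25*m^2 + 4*m + 32)/(9*m^3 + 15*m^2 - 8*m - 16)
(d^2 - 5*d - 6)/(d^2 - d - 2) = (d - 6)/(d - 2)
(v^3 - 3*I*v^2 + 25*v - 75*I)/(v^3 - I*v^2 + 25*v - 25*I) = (v - 3*I)/(v - I)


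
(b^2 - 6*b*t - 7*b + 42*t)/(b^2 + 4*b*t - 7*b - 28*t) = (b - 6*t)/(b + 4*t)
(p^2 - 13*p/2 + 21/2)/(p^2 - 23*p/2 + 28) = (p - 3)/(p - 8)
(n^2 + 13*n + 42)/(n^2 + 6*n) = (n + 7)/n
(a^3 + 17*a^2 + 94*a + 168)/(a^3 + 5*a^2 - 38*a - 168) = (a + 6)/(a - 6)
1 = 1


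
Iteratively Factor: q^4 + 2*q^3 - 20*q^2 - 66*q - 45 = (q - 5)*(q^3 + 7*q^2 + 15*q + 9) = (q - 5)*(q + 3)*(q^2 + 4*q + 3) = (q - 5)*(q + 3)^2*(q + 1)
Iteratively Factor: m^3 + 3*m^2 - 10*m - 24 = (m + 2)*(m^2 + m - 12) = (m + 2)*(m + 4)*(m - 3)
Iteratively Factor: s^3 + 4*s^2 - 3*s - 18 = (s + 3)*(s^2 + s - 6) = (s - 2)*(s + 3)*(s + 3)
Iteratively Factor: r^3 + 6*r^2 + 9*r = (r + 3)*(r^2 + 3*r) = (r + 3)^2*(r)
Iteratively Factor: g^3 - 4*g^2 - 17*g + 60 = (g - 3)*(g^2 - g - 20) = (g - 3)*(g + 4)*(g - 5)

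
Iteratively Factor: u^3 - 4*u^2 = (u)*(u^2 - 4*u) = u*(u - 4)*(u)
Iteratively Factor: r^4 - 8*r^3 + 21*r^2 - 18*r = (r)*(r^3 - 8*r^2 + 21*r - 18) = r*(r - 3)*(r^2 - 5*r + 6) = r*(r - 3)*(r - 2)*(r - 3)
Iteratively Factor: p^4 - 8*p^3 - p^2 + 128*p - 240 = (p - 3)*(p^3 - 5*p^2 - 16*p + 80) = (p - 5)*(p - 3)*(p^2 - 16) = (p - 5)*(p - 3)*(p + 4)*(p - 4)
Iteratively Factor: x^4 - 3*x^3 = (x)*(x^3 - 3*x^2) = x^2*(x^2 - 3*x) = x^3*(x - 3)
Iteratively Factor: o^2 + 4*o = (o + 4)*(o)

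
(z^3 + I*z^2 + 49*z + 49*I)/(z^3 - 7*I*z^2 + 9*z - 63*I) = (z^2 + 8*I*z - 7)/(z^2 + 9)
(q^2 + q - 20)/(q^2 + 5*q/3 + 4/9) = 9*(q^2 + q - 20)/(9*q^2 + 15*q + 4)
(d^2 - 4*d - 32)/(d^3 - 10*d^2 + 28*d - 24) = (d^2 - 4*d - 32)/(d^3 - 10*d^2 + 28*d - 24)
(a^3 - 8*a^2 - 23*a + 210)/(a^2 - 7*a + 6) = (a^2 - 2*a - 35)/(a - 1)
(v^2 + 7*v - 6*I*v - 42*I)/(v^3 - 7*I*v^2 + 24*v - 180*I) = (v + 7)/(v^2 - I*v + 30)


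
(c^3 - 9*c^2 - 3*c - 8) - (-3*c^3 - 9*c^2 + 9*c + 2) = 4*c^3 - 12*c - 10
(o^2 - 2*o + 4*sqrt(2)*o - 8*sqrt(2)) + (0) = o^2 - 2*o + 4*sqrt(2)*o - 8*sqrt(2)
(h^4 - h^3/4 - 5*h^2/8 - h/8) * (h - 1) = h^5 - 5*h^4/4 - 3*h^3/8 + h^2/2 + h/8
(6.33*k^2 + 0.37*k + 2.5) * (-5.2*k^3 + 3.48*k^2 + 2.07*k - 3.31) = -32.916*k^5 + 20.1044*k^4 + 1.3907*k^3 - 11.4864*k^2 + 3.9503*k - 8.275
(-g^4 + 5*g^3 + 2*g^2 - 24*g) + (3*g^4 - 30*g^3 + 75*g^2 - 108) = 2*g^4 - 25*g^3 + 77*g^2 - 24*g - 108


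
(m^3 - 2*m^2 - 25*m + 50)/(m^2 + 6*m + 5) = (m^2 - 7*m + 10)/(m + 1)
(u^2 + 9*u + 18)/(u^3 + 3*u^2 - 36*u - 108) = 1/(u - 6)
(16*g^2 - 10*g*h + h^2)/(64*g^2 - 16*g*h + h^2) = (2*g - h)/(8*g - h)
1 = 1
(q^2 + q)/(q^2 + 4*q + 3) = q/(q + 3)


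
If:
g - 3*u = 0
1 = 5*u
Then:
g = 3/5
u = 1/5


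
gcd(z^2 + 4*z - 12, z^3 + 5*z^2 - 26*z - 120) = z + 6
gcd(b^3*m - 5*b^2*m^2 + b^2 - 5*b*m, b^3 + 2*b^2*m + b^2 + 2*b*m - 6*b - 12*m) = 1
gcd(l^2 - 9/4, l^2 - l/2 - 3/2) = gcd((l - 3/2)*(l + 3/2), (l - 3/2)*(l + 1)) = l - 3/2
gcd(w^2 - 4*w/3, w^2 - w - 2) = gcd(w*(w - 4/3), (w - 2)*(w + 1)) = 1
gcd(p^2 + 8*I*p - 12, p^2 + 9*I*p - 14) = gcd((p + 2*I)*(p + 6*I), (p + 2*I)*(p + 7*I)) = p + 2*I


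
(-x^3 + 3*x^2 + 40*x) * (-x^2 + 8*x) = x^5 - 11*x^4 - 16*x^3 + 320*x^2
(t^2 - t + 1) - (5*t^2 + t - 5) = -4*t^2 - 2*t + 6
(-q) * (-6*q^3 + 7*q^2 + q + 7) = 6*q^4 - 7*q^3 - q^2 - 7*q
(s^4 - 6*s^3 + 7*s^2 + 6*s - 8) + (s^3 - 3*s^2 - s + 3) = s^4 - 5*s^3 + 4*s^2 + 5*s - 5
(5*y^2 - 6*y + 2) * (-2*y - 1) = -10*y^3 + 7*y^2 + 2*y - 2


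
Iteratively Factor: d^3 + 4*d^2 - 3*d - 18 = (d - 2)*(d^2 + 6*d + 9) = (d - 2)*(d + 3)*(d + 3)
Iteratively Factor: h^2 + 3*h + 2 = (h + 1)*(h + 2)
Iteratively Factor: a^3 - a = (a - 1)*(a^2 + a) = (a - 1)*(a + 1)*(a)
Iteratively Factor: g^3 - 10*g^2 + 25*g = (g)*(g^2 - 10*g + 25) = g*(g - 5)*(g - 5)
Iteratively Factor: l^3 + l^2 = (l)*(l^2 + l) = l^2*(l + 1)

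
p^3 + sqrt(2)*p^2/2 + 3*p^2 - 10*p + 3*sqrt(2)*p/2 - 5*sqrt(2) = (p - 2)*(p + 5)*(p + sqrt(2)/2)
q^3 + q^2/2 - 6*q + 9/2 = (q - 3/2)*(q - 1)*(q + 3)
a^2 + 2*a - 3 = (a - 1)*(a + 3)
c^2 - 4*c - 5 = (c - 5)*(c + 1)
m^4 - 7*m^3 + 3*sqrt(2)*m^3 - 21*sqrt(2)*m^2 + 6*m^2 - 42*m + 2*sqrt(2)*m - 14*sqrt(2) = (m - 7)*(m + sqrt(2))^3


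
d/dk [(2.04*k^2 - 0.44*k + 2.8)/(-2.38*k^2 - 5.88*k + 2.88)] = (-13.0424*k^2 + 25.0784*k + 15.1968)/(5.6644*k^4 + 27.9888*k^3 + 20.8656*k^2 - 33.8688*k + 8.2944)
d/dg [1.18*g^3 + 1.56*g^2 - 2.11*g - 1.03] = 3.54*g^2 + 3.12*g - 2.11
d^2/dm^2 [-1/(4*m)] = -1/(2*m^3)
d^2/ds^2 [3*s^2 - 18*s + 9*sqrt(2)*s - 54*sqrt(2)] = 6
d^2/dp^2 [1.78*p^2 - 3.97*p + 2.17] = 3.56000000000000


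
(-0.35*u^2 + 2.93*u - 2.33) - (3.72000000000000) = -0.35*u^2 + 2.93*u - 6.05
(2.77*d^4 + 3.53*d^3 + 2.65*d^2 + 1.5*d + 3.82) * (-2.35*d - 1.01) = -6.5095*d^5 - 11.0932*d^4 - 9.7928*d^3 - 6.2015*d^2 - 10.492*d - 3.8582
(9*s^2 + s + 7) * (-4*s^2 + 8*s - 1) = -36*s^4 + 68*s^3 - 29*s^2 + 55*s - 7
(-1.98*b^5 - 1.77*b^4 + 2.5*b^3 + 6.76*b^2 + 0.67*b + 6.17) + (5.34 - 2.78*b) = -1.98*b^5 - 1.77*b^4 + 2.5*b^3 + 6.76*b^2 - 2.11*b + 11.51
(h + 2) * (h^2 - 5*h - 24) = h^3 - 3*h^2 - 34*h - 48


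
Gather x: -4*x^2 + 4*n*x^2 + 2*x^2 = x^2*(4*n - 2)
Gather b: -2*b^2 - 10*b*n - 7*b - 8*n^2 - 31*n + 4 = -2*b^2 + b*(-10*n - 7) - 8*n^2 - 31*n + 4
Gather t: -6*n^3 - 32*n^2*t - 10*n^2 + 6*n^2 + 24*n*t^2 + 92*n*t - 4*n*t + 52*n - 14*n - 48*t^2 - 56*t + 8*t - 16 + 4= -6*n^3 - 4*n^2 + 38*n + t^2*(24*n - 48) + t*(-32*n^2 + 88*n - 48) - 12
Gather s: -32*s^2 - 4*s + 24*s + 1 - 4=-32*s^2 + 20*s - 3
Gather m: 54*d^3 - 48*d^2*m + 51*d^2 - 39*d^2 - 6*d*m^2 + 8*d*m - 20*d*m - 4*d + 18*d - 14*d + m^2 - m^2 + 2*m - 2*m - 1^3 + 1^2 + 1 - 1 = 54*d^3 + 12*d^2 - 6*d*m^2 + m*(-48*d^2 - 12*d)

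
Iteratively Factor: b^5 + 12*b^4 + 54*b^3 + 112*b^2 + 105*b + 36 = (b + 1)*(b^4 + 11*b^3 + 43*b^2 + 69*b + 36) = (b + 1)*(b + 3)*(b^3 + 8*b^2 + 19*b + 12) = (b + 1)*(b + 3)^2*(b^2 + 5*b + 4) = (b + 1)^2*(b + 3)^2*(b + 4)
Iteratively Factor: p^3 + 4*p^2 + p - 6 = (p + 3)*(p^2 + p - 2) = (p + 2)*(p + 3)*(p - 1)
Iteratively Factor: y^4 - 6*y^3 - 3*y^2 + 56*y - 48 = (y - 4)*(y^3 - 2*y^2 - 11*y + 12) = (y - 4)*(y + 3)*(y^2 - 5*y + 4) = (y - 4)^2*(y + 3)*(y - 1)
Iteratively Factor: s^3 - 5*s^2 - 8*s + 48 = (s + 3)*(s^2 - 8*s + 16) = (s - 4)*(s + 3)*(s - 4)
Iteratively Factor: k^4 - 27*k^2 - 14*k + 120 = (k - 2)*(k^3 + 2*k^2 - 23*k - 60) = (k - 2)*(k + 3)*(k^2 - k - 20) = (k - 5)*(k - 2)*(k + 3)*(k + 4)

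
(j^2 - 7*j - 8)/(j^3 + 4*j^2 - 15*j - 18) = (j - 8)/(j^2 + 3*j - 18)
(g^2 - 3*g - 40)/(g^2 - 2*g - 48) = (g + 5)/(g + 6)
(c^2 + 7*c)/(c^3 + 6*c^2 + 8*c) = (c + 7)/(c^2 + 6*c + 8)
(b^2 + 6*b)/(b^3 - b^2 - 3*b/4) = 4*(b + 6)/(4*b^2 - 4*b - 3)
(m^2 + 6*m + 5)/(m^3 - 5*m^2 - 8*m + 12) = (m^2 + 6*m + 5)/(m^3 - 5*m^2 - 8*m + 12)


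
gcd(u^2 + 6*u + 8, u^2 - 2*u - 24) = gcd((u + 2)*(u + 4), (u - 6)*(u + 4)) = u + 4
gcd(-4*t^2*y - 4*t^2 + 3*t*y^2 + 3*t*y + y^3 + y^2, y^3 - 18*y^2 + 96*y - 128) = 1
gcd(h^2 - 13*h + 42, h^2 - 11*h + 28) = h - 7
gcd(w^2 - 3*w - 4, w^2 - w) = 1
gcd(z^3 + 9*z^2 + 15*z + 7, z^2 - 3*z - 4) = z + 1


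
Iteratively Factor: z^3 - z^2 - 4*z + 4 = (z - 2)*(z^2 + z - 2) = (z - 2)*(z - 1)*(z + 2)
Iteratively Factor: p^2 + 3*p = (p)*(p + 3)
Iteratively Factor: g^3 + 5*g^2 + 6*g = (g + 3)*(g^2 + 2*g) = g*(g + 3)*(g + 2)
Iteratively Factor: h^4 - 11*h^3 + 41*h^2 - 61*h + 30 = (h - 1)*(h^3 - 10*h^2 + 31*h - 30) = (h - 3)*(h - 1)*(h^2 - 7*h + 10) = (h - 5)*(h - 3)*(h - 1)*(h - 2)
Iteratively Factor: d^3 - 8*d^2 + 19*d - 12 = (d - 4)*(d^2 - 4*d + 3) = (d - 4)*(d - 3)*(d - 1)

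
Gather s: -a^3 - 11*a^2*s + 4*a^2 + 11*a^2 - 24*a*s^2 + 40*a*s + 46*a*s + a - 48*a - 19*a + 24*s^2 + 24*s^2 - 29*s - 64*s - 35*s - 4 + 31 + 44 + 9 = -a^3 + 15*a^2 - 66*a + s^2*(48 - 24*a) + s*(-11*a^2 + 86*a - 128) + 80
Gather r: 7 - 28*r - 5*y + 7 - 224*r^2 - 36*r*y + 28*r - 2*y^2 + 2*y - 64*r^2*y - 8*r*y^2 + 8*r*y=r^2*(-64*y - 224) + r*(-8*y^2 - 28*y) - 2*y^2 - 3*y + 14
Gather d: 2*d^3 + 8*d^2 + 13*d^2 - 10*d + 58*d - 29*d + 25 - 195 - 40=2*d^3 + 21*d^2 + 19*d - 210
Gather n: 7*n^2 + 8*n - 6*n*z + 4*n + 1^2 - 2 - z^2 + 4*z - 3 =7*n^2 + n*(12 - 6*z) - z^2 + 4*z - 4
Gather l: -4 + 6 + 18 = 20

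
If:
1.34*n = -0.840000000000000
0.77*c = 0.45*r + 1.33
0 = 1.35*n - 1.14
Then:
No Solution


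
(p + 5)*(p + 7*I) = p^2 + 5*p + 7*I*p + 35*I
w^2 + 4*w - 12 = (w - 2)*(w + 6)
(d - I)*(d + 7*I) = d^2 + 6*I*d + 7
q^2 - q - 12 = (q - 4)*(q + 3)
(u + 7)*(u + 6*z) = u^2 + 6*u*z + 7*u + 42*z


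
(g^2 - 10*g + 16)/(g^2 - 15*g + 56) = (g - 2)/(g - 7)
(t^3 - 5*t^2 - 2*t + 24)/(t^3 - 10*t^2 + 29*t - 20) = (t^2 - t - 6)/(t^2 - 6*t + 5)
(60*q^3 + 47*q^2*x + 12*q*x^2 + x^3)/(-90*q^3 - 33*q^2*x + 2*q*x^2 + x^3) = (4*q + x)/(-6*q + x)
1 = 1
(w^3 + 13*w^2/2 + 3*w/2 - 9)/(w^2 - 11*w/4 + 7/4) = 2*(2*w^2 + 15*w + 18)/(4*w - 7)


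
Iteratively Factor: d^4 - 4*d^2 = (d)*(d^3 - 4*d) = d*(d + 2)*(d^2 - 2*d) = d^2*(d + 2)*(d - 2)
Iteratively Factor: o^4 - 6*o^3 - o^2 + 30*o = (o - 5)*(o^3 - o^2 - 6*o) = o*(o - 5)*(o^2 - o - 6) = o*(o - 5)*(o + 2)*(o - 3)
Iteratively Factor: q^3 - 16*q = (q)*(q^2 - 16) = q*(q - 4)*(q + 4)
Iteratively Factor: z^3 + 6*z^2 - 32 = (z - 2)*(z^2 + 8*z + 16) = (z - 2)*(z + 4)*(z + 4)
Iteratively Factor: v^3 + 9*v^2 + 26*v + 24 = (v + 3)*(v^2 + 6*v + 8) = (v + 3)*(v + 4)*(v + 2)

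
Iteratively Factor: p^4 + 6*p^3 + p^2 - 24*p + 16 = (p + 4)*(p^3 + 2*p^2 - 7*p + 4) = (p - 1)*(p + 4)*(p^2 + 3*p - 4) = (p - 1)^2*(p + 4)*(p + 4)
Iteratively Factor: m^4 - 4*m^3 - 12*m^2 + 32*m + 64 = (m - 4)*(m^3 - 12*m - 16) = (m - 4)*(m + 2)*(m^2 - 2*m - 8) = (m - 4)*(m + 2)^2*(m - 4)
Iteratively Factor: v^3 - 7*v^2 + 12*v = (v - 3)*(v^2 - 4*v) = v*(v - 3)*(v - 4)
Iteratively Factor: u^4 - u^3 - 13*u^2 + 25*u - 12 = (u + 4)*(u^3 - 5*u^2 + 7*u - 3) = (u - 1)*(u + 4)*(u^2 - 4*u + 3) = (u - 3)*(u - 1)*(u + 4)*(u - 1)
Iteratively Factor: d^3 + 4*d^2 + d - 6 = (d - 1)*(d^2 + 5*d + 6) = (d - 1)*(d + 3)*(d + 2)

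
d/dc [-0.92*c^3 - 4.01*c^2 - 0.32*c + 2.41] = -2.76*c^2 - 8.02*c - 0.32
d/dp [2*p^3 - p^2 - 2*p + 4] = 6*p^2 - 2*p - 2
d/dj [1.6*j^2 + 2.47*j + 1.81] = 3.2*j + 2.47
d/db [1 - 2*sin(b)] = -2*cos(b)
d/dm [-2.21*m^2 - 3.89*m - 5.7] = -4.42*m - 3.89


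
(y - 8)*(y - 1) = y^2 - 9*y + 8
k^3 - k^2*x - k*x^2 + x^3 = (-k + x)^2*(k + x)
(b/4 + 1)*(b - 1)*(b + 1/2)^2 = b^4/4 + b^3 - 3*b^2/16 - 13*b/16 - 1/4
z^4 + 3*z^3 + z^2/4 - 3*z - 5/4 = (z - 1)*(z + 1/2)*(z + 1)*(z + 5/2)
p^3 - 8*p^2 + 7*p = p*(p - 7)*(p - 1)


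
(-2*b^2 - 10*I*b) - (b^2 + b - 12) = -3*b^2 - b - 10*I*b + 12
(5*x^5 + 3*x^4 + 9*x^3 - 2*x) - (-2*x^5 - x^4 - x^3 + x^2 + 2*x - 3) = 7*x^5 + 4*x^4 + 10*x^3 - x^2 - 4*x + 3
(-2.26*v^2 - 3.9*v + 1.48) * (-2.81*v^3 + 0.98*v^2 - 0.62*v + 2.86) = 6.3506*v^5 + 8.7442*v^4 - 6.5796*v^3 - 2.5952*v^2 - 12.0716*v + 4.2328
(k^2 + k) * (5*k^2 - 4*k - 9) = 5*k^4 + k^3 - 13*k^2 - 9*k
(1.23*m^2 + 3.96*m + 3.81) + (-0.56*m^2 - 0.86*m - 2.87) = 0.67*m^2 + 3.1*m + 0.94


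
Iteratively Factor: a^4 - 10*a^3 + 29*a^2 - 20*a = (a - 5)*(a^3 - 5*a^2 + 4*a) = (a - 5)*(a - 1)*(a^2 - 4*a) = (a - 5)*(a - 4)*(a - 1)*(a)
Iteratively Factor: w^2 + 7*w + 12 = (w + 4)*(w + 3)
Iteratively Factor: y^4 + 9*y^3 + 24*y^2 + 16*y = (y + 1)*(y^3 + 8*y^2 + 16*y) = (y + 1)*(y + 4)*(y^2 + 4*y) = y*(y + 1)*(y + 4)*(y + 4)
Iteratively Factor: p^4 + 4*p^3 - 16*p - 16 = (p + 2)*(p^3 + 2*p^2 - 4*p - 8) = (p + 2)^2*(p^2 - 4) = (p - 2)*(p + 2)^2*(p + 2)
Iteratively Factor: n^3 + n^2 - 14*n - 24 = (n + 2)*(n^2 - n - 12) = (n - 4)*(n + 2)*(n + 3)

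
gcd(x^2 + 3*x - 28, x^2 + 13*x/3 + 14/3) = 1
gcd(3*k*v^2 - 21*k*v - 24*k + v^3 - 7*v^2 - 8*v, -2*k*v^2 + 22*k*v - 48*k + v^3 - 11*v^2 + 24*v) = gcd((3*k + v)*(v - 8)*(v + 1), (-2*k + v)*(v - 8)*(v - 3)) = v - 8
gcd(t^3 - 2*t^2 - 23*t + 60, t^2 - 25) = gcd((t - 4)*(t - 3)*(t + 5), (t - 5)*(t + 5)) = t + 5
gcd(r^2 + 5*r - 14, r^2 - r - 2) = r - 2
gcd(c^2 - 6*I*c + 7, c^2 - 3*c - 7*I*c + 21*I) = c - 7*I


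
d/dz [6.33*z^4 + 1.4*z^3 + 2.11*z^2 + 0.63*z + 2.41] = 25.32*z^3 + 4.2*z^2 + 4.22*z + 0.63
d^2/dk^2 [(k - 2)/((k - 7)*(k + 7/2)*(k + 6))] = 4*(12*k^5 - 18*k^4 + 47*k^3 + 4470*k^2 + 3612*k - 46256)/(8*k^9 + 60*k^8 - 942*k^7 - 8863*k^6 + 25221*k^5 + 423213*k^4 + 567665*k^3 - 6007302*k^2 - 23597028*k - 25412184)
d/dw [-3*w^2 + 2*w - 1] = 2 - 6*w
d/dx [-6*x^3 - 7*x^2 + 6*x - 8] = -18*x^2 - 14*x + 6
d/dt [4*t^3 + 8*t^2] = 4*t*(3*t + 4)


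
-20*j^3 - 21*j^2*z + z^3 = (-5*j + z)*(j + z)*(4*j + z)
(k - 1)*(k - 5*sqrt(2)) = k^2 - 5*sqrt(2)*k - k + 5*sqrt(2)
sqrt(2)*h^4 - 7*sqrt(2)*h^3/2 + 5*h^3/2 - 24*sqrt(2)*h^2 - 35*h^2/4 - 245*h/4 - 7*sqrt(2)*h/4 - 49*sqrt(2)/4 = (h - 7)*(h + 7/2)*(h + sqrt(2))*(sqrt(2)*h + 1/2)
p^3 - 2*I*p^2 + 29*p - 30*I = (p - 6*I)*(p - I)*(p + 5*I)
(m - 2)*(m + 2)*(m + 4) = m^3 + 4*m^2 - 4*m - 16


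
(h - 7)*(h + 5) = h^2 - 2*h - 35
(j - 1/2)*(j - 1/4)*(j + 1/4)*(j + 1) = j^4 + j^3/2 - 9*j^2/16 - j/32 + 1/32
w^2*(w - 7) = w^3 - 7*w^2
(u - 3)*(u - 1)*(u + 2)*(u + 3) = u^4 + u^3 - 11*u^2 - 9*u + 18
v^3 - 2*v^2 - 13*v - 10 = (v - 5)*(v + 1)*(v + 2)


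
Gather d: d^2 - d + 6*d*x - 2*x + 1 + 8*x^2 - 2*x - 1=d^2 + d*(6*x - 1) + 8*x^2 - 4*x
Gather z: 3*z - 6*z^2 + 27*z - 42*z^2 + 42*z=-48*z^2 + 72*z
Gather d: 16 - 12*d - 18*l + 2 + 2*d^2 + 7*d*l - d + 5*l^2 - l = 2*d^2 + d*(7*l - 13) + 5*l^2 - 19*l + 18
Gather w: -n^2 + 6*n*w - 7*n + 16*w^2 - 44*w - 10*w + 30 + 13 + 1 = -n^2 - 7*n + 16*w^2 + w*(6*n - 54) + 44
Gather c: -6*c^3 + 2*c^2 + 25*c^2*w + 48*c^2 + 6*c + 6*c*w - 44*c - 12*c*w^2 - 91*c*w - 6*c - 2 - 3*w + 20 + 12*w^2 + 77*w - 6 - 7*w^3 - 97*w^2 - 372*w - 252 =-6*c^3 + c^2*(25*w + 50) + c*(-12*w^2 - 85*w - 44) - 7*w^3 - 85*w^2 - 298*w - 240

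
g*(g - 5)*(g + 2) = g^3 - 3*g^2 - 10*g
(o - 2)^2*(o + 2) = o^3 - 2*o^2 - 4*o + 8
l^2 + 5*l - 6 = (l - 1)*(l + 6)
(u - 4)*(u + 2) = u^2 - 2*u - 8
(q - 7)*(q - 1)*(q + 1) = q^3 - 7*q^2 - q + 7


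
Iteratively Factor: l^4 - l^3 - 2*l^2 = (l - 2)*(l^3 + l^2) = l*(l - 2)*(l^2 + l) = l*(l - 2)*(l + 1)*(l)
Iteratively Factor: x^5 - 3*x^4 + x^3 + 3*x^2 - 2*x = (x + 1)*(x^4 - 4*x^3 + 5*x^2 - 2*x) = (x - 2)*(x + 1)*(x^3 - 2*x^2 + x) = (x - 2)*(x - 1)*(x + 1)*(x^2 - x) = (x - 2)*(x - 1)^2*(x + 1)*(x)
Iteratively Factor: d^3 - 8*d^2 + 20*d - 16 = (d - 2)*(d^2 - 6*d + 8) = (d - 2)^2*(d - 4)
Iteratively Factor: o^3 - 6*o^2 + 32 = (o - 4)*(o^2 - 2*o - 8) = (o - 4)^2*(o + 2)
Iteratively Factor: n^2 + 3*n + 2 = (n + 2)*(n + 1)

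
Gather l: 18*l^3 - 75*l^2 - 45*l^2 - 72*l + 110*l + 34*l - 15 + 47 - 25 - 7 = 18*l^3 - 120*l^2 + 72*l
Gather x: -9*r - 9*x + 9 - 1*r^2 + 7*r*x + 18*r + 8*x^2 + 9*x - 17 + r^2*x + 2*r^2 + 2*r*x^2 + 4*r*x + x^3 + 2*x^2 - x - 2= r^2 + 9*r + x^3 + x^2*(2*r + 10) + x*(r^2 + 11*r - 1) - 10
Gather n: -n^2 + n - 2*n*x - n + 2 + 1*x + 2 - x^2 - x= -n^2 - 2*n*x - x^2 + 4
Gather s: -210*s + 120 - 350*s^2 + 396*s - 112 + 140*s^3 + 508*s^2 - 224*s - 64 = 140*s^3 + 158*s^2 - 38*s - 56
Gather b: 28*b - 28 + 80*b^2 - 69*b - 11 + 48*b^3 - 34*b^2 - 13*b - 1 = 48*b^3 + 46*b^2 - 54*b - 40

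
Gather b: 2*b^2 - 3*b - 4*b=2*b^2 - 7*b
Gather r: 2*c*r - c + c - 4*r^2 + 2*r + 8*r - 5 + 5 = -4*r^2 + r*(2*c + 10)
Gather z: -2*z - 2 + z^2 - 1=z^2 - 2*z - 3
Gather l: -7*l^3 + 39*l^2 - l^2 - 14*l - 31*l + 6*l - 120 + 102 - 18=-7*l^3 + 38*l^2 - 39*l - 36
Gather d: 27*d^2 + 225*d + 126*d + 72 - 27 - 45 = 27*d^2 + 351*d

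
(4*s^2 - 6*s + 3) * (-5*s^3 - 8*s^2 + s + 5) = -20*s^5 - 2*s^4 + 37*s^3 - 10*s^2 - 27*s + 15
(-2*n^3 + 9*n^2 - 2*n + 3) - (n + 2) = -2*n^3 + 9*n^2 - 3*n + 1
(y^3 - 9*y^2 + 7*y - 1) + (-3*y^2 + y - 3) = y^3 - 12*y^2 + 8*y - 4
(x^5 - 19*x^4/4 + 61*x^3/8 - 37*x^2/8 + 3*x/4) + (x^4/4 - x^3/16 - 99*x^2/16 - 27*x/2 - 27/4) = x^5 - 9*x^4/2 + 121*x^3/16 - 173*x^2/16 - 51*x/4 - 27/4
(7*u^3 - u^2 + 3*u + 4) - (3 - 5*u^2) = 7*u^3 + 4*u^2 + 3*u + 1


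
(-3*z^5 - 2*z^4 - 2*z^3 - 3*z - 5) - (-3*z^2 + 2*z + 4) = -3*z^5 - 2*z^4 - 2*z^3 + 3*z^2 - 5*z - 9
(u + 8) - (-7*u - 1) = 8*u + 9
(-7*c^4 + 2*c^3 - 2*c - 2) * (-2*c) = 14*c^5 - 4*c^4 + 4*c^2 + 4*c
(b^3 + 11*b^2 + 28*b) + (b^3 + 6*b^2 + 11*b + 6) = 2*b^3 + 17*b^2 + 39*b + 6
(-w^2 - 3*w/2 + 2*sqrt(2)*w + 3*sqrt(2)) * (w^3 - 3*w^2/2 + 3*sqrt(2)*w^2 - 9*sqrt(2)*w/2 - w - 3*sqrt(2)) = -w^5 - sqrt(2)*w^4 + 61*w^3/4 + 3*w^2/2 + 13*sqrt(2)*w^2/4 - 39*w + 3*sqrt(2)*w/2 - 18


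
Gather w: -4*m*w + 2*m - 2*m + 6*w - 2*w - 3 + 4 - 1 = w*(4 - 4*m)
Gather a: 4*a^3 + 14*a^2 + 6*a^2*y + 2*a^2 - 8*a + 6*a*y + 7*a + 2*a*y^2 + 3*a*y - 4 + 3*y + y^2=4*a^3 + a^2*(6*y + 16) + a*(2*y^2 + 9*y - 1) + y^2 + 3*y - 4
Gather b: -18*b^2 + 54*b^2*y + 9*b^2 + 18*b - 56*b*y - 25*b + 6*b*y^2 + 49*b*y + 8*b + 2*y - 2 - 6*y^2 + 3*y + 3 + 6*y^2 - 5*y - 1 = b^2*(54*y - 9) + b*(6*y^2 - 7*y + 1)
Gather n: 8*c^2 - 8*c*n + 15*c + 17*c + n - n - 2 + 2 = 8*c^2 - 8*c*n + 32*c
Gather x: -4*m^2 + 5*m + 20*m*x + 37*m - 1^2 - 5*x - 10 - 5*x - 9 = -4*m^2 + 42*m + x*(20*m - 10) - 20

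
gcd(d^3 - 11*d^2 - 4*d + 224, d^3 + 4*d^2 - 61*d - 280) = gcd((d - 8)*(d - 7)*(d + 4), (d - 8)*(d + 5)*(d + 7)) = d - 8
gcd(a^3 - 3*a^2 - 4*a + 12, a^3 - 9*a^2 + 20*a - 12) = a - 2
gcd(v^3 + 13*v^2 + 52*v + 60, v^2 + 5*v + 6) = v + 2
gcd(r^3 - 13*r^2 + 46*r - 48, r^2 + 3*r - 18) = r - 3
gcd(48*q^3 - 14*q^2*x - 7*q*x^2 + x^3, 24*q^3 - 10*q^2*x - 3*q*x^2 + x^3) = -6*q^2 + q*x + x^2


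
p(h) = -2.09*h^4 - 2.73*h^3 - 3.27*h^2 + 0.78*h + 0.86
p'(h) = -8.36*h^3 - 8.19*h^2 - 6.54*h + 0.78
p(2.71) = -188.10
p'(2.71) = -243.48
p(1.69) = -37.39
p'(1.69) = -74.02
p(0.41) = 0.38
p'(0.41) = -3.85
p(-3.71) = -303.59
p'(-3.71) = 339.22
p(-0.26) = 0.47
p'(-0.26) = 2.07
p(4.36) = -1039.42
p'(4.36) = -876.32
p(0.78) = -2.59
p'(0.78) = -13.27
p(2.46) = -134.19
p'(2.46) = -189.33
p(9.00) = -15959.65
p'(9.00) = -6815.91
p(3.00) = -269.23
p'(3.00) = -318.27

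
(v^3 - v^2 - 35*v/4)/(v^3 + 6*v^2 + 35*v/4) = (2*v - 7)/(2*v + 7)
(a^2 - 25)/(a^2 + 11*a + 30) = (a - 5)/(a + 6)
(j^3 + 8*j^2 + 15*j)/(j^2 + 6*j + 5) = j*(j + 3)/(j + 1)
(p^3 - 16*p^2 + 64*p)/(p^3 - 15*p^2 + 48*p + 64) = p/(p + 1)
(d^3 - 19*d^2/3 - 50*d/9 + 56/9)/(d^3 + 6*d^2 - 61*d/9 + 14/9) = (3*d^2 - 17*d - 28)/(3*d^2 + 20*d - 7)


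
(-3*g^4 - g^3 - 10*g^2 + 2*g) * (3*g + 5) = -9*g^5 - 18*g^4 - 35*g^3 - 44*g^2 + 10*g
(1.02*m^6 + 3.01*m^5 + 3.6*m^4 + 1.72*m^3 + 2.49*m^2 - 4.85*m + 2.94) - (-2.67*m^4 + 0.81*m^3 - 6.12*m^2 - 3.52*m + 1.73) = 1.02*m^6 + 3.01*m^5 + 6.27*m^4 + 0.91*m^3 + 8.61*m^2 - 1.33*m + 1.21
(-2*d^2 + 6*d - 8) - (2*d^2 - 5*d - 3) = -4*d^2 + 11*d - 5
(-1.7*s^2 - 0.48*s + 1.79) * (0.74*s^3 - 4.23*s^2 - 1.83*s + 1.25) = -1.258*s^5 + 6.8358*s^4 + 6.466*s^3 - 8.8183*s^2 - 3.8757*s + 2.2375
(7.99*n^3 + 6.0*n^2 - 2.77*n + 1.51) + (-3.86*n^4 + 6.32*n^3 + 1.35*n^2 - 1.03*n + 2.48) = -3.86*n^4 + 14.31*n^3 + 7.35*n^2 - 3.8*n + 3.99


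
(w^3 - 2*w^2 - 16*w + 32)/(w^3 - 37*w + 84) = (w^2 + 2*w - 8)/(w^2 + 4*w - 21)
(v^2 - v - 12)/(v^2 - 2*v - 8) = (v + 3)/(v + 2)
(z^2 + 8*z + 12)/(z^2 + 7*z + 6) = (z + 2)/(z + 1)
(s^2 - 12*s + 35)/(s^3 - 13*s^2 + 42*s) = (s - 5)/(s*(s - 6))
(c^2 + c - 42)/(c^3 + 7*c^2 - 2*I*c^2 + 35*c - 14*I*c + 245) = (c - 6)/(c^2 - 2*I*c + 35)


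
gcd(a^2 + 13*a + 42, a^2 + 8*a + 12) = a + 6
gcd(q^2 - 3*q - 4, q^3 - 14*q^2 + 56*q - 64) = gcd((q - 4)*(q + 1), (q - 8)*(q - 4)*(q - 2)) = q - 4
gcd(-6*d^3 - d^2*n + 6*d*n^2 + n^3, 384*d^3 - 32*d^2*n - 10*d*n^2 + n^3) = 6*d + n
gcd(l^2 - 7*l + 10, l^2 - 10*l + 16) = l - 2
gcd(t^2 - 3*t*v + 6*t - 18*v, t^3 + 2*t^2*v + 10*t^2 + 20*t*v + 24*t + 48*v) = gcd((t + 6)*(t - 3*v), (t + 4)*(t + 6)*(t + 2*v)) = t + 6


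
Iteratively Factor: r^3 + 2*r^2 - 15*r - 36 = (r + 3)*(r^2 - r - 12) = (r - 4)*(r + 3)*(r + 3)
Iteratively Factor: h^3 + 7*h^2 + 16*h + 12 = (h + 3)*(h^2 + 4*h + 4) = (h + 2)*(h + 3)*(h + 2)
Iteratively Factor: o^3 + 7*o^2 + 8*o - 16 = (o + 4)*(o^2 + 3*o - 4) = (o - 1)*(o + 4)*(o + 4)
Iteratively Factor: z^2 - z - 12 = (z - 4)*(z + 3)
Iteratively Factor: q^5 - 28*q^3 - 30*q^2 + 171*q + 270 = (q + 2)*(q^4 - 2*q^3 - 24*q^2 + 18*q + 135) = (q - 3)*(q + 2)*(q^3 + q^2 - 21*q - 45) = (q - 5)*(q - 3)*(q + 2)*(q^2 + 6*q + 9) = (q - 5)*(q - 3)*(q + 2)*(q + 3)*(q + 3)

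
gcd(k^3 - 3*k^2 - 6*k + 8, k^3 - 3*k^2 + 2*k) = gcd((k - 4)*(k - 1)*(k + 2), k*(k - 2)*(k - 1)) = k - 1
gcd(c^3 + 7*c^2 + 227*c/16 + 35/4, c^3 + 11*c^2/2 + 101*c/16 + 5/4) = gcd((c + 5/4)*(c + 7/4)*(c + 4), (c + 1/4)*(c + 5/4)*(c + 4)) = c^2 + 21*c/4 + 5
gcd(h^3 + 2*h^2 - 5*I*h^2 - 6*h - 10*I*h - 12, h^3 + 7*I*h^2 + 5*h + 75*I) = h - 3*I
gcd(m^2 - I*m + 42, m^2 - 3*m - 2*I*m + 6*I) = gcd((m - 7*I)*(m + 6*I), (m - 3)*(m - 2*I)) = 1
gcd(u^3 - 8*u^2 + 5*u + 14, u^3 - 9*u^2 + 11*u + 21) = u^2 - 6*u - 7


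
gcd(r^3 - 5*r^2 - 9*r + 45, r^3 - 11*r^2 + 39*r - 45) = r^2 - 8*r + 15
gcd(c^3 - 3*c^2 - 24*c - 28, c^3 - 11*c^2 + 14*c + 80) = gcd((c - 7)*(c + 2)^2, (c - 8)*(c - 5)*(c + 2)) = c + 2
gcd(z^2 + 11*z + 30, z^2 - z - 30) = z + 5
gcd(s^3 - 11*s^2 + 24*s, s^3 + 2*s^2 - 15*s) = s^2 - 3*s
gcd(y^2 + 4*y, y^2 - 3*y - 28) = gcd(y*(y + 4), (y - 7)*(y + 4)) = y + 4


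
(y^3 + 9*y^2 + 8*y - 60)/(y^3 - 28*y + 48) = (y + 5)/(y - 4)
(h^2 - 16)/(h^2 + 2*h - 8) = (h - 4)/(h - 2)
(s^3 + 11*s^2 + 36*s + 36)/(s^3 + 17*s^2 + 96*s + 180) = (s^2 + 5*s + 6)/(s^2 + 11*s + 30)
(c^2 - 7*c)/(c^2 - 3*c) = (c - 7)/(c - 3)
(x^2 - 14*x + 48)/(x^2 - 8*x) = (x - 6)/x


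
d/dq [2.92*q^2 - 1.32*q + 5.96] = 5.84*q - 1.32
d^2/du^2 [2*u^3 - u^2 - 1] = 12*u - 2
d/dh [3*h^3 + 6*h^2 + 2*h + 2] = 9*h^2 + 12*h + 2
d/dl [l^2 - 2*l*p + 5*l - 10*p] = 2*l - 2*p + 5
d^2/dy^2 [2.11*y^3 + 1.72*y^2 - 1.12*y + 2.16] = 12.66*y + 3.44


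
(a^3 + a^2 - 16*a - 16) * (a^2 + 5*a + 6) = a^5 + 6*a^4 - 5*a^3 - 90*a^2 - 176*a - 96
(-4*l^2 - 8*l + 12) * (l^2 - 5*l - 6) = -4*l^4 + 12*l^3 + 76*l^2 - 12*l - 72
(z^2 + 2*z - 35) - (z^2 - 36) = 2*z + 1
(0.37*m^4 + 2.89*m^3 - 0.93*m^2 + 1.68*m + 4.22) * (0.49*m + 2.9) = 0.1813*m^5 + 2.4891*m^4 + 7.9253*m^3 - 1.8738*m^2 + 6.9398*m + 12.238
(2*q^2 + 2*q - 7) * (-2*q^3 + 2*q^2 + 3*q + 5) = -4*q^5 + 24*q^3 + 2*q^2 - 11*q - 35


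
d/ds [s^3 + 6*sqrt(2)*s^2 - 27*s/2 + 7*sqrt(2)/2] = 3*s^2 + 12*sqrt(2)*s - 27/2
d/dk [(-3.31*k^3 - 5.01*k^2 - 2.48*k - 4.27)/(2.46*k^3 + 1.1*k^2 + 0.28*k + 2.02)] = (3.5527136788005e-15*k^5 + 8.68360000000001*k^4 + 10.348*k^3 + 12.7792*k^2 - 10.8464*k - 3.814)/(6.0516*k^6 + 5.412*k^5 + 2.5876*k^4 + 10.5544*k^3 + 4.5224*k^2 + 1.1312*k + 4.0804)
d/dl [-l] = -1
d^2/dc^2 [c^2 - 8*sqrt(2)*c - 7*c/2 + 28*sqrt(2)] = 2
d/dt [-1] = 0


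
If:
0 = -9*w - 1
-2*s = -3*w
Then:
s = -1/6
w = -1/9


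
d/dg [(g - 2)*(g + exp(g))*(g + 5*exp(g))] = 6*g^2*exp(g) + 3*g^2 + 10*g*exp(2*g) - 4*g - 15*exp(2*g) - 12*exp(g)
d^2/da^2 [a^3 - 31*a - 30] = 6*a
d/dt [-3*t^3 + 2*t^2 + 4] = t*(4 - 9*t)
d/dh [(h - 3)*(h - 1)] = 2*h - 4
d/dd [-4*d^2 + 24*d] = 24 - 8*d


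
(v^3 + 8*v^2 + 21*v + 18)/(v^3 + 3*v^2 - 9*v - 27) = (v + 2)/(v - 3)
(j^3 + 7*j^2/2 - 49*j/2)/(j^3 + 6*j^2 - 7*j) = (j - 7/2)/(j - 1)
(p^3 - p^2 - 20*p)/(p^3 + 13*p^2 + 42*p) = (p^2 - p - 20)/(p^2 + 13*p + 42)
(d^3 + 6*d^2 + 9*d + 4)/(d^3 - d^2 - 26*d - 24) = (d + 1)/(d - 6)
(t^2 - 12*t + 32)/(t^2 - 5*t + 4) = (t - 8)/(t - 1)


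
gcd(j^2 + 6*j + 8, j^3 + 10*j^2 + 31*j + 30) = j + 2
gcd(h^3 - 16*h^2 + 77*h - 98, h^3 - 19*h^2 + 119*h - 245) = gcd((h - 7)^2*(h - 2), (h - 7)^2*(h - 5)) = h^2 - 14*h + 49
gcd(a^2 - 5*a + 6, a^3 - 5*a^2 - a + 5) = 1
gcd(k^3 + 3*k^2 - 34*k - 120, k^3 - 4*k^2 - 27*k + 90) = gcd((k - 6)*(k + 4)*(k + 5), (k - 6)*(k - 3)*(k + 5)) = k^2 - k - 30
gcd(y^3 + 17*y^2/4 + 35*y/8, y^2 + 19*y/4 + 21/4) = y + 7/4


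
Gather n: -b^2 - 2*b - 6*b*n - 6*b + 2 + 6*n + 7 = -b^2 - 8*b + n*(6 - 6*b) + 9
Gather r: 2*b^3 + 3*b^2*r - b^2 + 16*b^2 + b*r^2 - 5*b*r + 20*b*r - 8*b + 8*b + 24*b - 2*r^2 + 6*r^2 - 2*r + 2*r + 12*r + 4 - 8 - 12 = 2*b^3 + 15*b^2 + 24*b + r^2*(b + 4) + r*(3*b^2 + 15*b + 12) - 16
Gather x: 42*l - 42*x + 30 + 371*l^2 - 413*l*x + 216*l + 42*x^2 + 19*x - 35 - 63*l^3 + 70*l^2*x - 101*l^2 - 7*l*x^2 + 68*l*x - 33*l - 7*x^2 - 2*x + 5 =-63*l^3 + 270*l^2 + 225*l + x^2*(35 - 7*l) + x*(70*l^2 - 345*l - 25)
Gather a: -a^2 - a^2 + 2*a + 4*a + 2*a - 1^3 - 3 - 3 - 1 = -2*a^2 + 8*a - 8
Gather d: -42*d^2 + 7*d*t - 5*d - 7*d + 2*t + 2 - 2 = -42*d^2 + d*(7*t - 12) + 2*t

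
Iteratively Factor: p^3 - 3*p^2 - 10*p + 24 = (p - 2)*(p^2 - p - 12) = (p - 2)*(p + 3)*(p - 4)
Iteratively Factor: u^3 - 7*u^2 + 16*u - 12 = (u - 2)*(u^2 - 5*u + 6) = (u - 2)^2*(u - 3)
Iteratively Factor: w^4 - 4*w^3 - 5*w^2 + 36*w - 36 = (w - 2)*(w^3 - 2*w^2 - 9*w + 18) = (w - 2)^2*(w^2 - 9) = (w - 3)*(w - 2)^2*(w + 3)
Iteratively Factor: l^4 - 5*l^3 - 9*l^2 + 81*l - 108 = (l - 3)*(l^3 - 2*l^2 - 15*l + 36) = (l - 3)*(l + 4)*(l^2 - 6*l + 9) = (l - 3)^2*(l + 4)*(l - 3)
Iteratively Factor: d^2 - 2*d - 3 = (d - 3)*(d + 1)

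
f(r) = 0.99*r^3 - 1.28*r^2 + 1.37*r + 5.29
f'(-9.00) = 264.98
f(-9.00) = -832.43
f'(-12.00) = 459.77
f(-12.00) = -1906.19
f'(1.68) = 5.45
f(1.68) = 8.67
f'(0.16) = 1.04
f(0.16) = 5.48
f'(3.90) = 36.56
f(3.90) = 49.89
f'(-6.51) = 143.90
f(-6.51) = -331.01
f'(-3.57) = 48.36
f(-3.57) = -60.96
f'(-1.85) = 16.27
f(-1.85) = -7.89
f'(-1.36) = 10.34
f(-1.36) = -1.43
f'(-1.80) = 15.60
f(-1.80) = -7.10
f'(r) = 2.97*r^2 - 2.56*r + 1.37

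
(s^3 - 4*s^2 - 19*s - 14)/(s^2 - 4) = (s^2 - 6*s - 7)/(s - 2)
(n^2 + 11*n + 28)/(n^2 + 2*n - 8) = (n + 7)/(n - 2)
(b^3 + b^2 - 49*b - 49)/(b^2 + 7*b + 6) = (b^2 - 49)/(b + 6)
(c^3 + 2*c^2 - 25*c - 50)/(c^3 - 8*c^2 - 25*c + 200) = (c + 2)/(c - 8)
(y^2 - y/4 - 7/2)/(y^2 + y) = (4*y^2 - y - 14)/(4*y*(y + 1))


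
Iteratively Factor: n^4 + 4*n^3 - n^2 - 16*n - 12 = (n - 2)*(n^3 + 6*n^2 + 11*n + 6) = (n - 2)*(n + 3)*(n^2 + 3*n + 2) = (n - 2)*(n + 2)*(n + 3)*(n + 1)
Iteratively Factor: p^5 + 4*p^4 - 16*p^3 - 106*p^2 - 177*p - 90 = (p + 3)*(p^4 + p^3 - 19*p^2 - 49*p - 30) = (p - 5)*(p + 3)*(p^3 + 6*p^2 + 11*p + 6) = (p - 5)*(p + 3)^2*(p^2 + 3*p + 2) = (p - 5)*(p + 2)*(p + 3)^2*(p + 1)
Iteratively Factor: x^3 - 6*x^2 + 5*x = (x)*(x^2 - 6*x + 5) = x*(x - 1)*(x - 5)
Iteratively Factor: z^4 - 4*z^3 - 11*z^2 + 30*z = (z + 3)*(z^3 - 7*z^2 + 10*z) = (z - 5)*(z + 3)*(z^2 - 2*z) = (z - 5)*(z - 2)*(z + 3)*(z)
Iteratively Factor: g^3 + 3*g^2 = (g)*(g^2 + 3*g) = g*(g + 3)*(g)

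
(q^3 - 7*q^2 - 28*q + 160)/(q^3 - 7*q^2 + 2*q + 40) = (q^2 - 3*q - 40)/(q^2 - 3*q - 10)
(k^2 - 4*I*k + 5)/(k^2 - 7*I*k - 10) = (k + I)/(k - 2*I)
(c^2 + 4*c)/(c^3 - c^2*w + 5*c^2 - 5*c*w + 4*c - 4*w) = c/(c^2 - c*w + c - w)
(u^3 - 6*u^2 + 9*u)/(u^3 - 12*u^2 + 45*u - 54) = u/(u - 6)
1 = 1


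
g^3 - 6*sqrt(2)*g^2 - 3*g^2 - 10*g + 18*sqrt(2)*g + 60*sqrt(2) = (g - 5)*(g + 2)*(g - 6*sqrt(2))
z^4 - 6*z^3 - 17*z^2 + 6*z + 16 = (z - 8)*(z - 1)*(z + 1)*(z + 2)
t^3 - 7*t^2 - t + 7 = (t - 7)*(t - 1)*(t + 1)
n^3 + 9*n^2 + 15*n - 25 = (n - 1)*(n + 5)^2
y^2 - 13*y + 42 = (y - 7)*(y - 6)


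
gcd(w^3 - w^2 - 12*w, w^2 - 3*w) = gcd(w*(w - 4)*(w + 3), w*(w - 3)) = w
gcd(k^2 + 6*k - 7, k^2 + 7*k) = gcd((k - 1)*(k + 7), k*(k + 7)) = k + 7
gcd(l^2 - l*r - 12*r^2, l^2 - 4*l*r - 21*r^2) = l + 3*r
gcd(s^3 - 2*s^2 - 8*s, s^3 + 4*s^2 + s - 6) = s + 2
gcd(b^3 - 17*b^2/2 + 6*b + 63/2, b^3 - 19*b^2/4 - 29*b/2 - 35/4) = b - 7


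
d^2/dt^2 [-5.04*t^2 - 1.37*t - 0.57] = -10.0800000000000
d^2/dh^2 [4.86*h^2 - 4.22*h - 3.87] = 9.72000000000000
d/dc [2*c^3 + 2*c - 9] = 6*c^2 + 2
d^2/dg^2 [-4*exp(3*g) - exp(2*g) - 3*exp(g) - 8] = (-36*exp(2*g) - 4*exp(g) - 3)*exp(g)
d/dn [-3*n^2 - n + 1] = -6*n - 1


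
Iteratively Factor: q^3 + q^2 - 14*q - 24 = (q + 2)*(q^2 - q - 12) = (q - 4)*(q + 2)*(q + 3)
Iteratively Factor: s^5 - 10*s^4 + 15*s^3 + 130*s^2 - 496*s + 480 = (s - 5)*(s^4 - 5*s^3 - 10*s^2 + 80*s - 96) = (s - 5)*(s + 4)*(s^3 - 9*s^2 + 26*s - 24) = (s - 5)*(s - 3)*(s + 4)*(s^2 - 6*s + 8) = (s - 5)*(s - 4)*(s - 3)*(s + 4)*(s - 2)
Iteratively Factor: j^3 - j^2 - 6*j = (j + 2)*(j^2 - 3*j) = j*(j + 2)*(j - 3)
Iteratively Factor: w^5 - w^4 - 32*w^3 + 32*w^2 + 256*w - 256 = (w - 4)*(w^4 + 3*w^3 - 20*w^2 - 48*w + 64) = (w - 4)*(w + 4)*(w^3 - w^2 - 16*w + 16) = (w - 4)*(w - 1)*(w + 4)*(w^2 - 16) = (w - 4)^2*(w - 1)*(w + 4)*(w + 4)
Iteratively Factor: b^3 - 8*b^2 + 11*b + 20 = (b + 1)*(b^2 - 9*b + 20) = (b - 5)*(b + 1)*(b - 4)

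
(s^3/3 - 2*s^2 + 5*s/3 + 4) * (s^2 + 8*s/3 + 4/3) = s^5/3 - 10*s^4/9 - 29*s^3/9 + 52*s^2/9 + 116*s/9 + 16/3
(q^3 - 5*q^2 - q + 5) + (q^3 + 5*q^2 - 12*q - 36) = 2*q^3 - 13*q - 31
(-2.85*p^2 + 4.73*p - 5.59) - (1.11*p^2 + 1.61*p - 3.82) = -3.96*p^2 + 3.12*p - 1.77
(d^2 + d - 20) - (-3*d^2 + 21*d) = 4*d^2 - 20*d - 20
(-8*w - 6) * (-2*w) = 16*w^2 + 12*w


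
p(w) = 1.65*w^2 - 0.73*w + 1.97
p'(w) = 3.3*w - 0.73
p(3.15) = 16.04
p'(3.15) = 9.66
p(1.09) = 3.13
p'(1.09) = 2.87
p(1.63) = 5.16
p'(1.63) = 4.65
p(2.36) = 9.44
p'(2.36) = 7.06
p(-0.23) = 2.23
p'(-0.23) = -1.49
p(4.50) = 32.10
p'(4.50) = 14.12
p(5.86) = 54.35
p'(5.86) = 18.61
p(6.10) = 58.91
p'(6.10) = 19.40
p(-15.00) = 384.17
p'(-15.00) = -50.23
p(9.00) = 129.05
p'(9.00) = 28.97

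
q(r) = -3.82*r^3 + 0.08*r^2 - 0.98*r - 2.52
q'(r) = -11.46*r^2 + 0.16*r - 0.98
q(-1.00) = 2.36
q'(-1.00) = -12.60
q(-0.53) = -1.41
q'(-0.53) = -4.28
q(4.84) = -438.50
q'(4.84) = -268.66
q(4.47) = -346.48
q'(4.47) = -229.25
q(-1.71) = 18.49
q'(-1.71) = -34.76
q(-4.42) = 333.23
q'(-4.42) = -225.57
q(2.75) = -84.05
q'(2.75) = -87.21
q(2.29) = -50.22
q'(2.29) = -60.71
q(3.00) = -107.88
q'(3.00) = -103.64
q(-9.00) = 2797.56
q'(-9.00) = -930.68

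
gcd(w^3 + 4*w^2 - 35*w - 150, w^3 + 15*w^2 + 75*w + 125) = w^2 + 10*w + 25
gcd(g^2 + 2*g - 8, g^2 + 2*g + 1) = 1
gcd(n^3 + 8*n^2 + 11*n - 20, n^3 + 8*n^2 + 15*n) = n + 5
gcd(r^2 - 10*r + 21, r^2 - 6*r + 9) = r - 3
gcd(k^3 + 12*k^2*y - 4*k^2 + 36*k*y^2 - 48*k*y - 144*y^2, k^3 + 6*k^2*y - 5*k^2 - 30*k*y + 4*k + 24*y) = k^2 + 6*k*y - 4*k - 24*y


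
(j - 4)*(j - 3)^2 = j^3 - 10*j^2 + 33*j - 36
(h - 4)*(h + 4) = h^2 - 16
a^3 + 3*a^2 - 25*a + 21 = (a - 3)*(a - 1)*(a + 7)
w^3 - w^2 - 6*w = w*(w - 3)*(w + 2)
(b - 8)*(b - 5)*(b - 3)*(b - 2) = b^4 - 18*b^3 + 111*b^2 - 278*b + 240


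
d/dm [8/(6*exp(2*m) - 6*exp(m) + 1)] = (48 - 96*exp(m))*exp(m)/(6*exp(2*m) - 6*exp(m) + 1)^2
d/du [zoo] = 0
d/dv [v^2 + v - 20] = 2*v + 1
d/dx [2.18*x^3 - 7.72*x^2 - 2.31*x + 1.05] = 6.54*x^2 - 15.44*x - 2.31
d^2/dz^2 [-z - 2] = 0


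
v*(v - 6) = v^2 - 6*v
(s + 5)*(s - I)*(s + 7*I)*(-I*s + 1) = -I*s^4 + 7*s^3 - 5*I*s^3 + 35*s^2 - I*s^2 + 7*s - 5*I*s + 35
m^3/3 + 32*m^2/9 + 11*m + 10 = (m/3 + 1)*(m + 5/3)*(m + 6)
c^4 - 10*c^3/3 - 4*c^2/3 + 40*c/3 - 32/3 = (c - 2)^2*(c - 4/3)*(c + 2)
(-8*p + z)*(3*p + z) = -24*p^2 - 5*p*z + z^2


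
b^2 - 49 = (b - 7)*(b + 7)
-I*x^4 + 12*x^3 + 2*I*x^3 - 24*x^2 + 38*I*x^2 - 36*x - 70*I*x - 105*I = (x - 3)*(x + 5*I)*(x + 7*I)*(-I*x - I)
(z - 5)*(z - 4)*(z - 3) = z^3 - 12*z^2 + 47*z - 60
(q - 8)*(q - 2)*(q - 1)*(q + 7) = q^4 - 4*q^3 - 51*q^2 + 166*q - 112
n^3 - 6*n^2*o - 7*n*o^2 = n*(n - 7*o)*(n + o)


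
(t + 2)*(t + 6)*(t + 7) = t^3 + 15*t^2 + 68*t + 84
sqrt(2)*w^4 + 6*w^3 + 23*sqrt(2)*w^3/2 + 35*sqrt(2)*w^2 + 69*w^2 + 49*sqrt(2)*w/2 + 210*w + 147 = (w + 7/2)*(w + 7)*(w + 3*sqrt(2))*(sqrt(2)*w + sqrt(2))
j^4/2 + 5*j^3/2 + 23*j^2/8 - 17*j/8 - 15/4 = (j/2 + 1)*(j - 1)*(j + 3/2)*(j + 5/2)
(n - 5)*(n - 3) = n^2 - 8*n + 15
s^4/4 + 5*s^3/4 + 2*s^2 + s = s*(s/2 + 1)^2*(s + 1)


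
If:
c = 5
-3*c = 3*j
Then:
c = 5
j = -5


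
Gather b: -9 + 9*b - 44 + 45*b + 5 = 54*b - 48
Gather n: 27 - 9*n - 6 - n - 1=20 - 10*n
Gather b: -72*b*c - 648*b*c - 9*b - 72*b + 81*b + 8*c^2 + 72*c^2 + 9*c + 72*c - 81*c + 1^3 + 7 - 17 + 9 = -720*b*c + 80*c^2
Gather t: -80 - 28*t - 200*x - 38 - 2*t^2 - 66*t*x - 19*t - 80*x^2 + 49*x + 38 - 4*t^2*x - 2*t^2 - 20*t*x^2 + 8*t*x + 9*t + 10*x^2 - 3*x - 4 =t^2*(-4*x - 4) + t*(-20*x^2 - 58*x - 38) - 70*x^2 - 154*x - 84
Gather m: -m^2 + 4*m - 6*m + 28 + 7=-m^2 - 2*m + 35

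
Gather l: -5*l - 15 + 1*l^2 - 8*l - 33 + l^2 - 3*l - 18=2*l^2 - 16*l - 66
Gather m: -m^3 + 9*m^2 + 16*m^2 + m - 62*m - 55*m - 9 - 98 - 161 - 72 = -m^3 + 25*m^2 - 116*m - 340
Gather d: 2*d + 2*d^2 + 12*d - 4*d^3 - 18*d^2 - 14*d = -4*d^3 - 16*d^2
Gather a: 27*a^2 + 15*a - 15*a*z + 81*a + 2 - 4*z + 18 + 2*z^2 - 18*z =27*a^2 + a*(96 - 15*z) + 2*z^2 - 22*z + 20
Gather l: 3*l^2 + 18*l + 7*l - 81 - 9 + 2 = 3*l^2 + 25*l - 88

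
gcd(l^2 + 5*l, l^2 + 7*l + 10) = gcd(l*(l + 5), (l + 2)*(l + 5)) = l + 5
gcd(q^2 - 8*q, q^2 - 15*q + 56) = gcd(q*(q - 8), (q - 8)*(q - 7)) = q - 8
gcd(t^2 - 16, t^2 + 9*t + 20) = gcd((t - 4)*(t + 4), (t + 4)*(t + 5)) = t + 4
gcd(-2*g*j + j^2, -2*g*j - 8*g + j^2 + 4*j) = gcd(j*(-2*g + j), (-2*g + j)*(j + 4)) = 2*g - j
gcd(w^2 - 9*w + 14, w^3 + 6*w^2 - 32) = w - 2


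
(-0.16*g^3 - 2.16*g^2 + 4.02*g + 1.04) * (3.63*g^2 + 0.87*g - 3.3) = -0.5808*g^5 - 7.98*g^4 + 13.2414*g^3 + 14.4006*g^2 - 12.3612*g - 3.432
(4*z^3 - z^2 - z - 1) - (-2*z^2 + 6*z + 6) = 4*z^3 + z^2 - 7*z - 7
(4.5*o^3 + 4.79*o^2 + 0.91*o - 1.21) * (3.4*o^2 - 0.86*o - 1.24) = 15.3*o^5 + 12.416*o^4 - 6.6054*o^3 - 10.8362*o^2 - 0.0878000000000001*o + 1.5004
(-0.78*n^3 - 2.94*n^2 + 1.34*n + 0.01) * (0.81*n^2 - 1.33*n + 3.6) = -0.6318*n^5 - 1.344*n^4 + 2.1876*n^3 - 12.3581*n^2 + 4.8107*n + 0.036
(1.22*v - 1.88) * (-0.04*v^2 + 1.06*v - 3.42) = -0.0488*v^3 + 1.3684*v^2 - 6.1652*v + 6.4296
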